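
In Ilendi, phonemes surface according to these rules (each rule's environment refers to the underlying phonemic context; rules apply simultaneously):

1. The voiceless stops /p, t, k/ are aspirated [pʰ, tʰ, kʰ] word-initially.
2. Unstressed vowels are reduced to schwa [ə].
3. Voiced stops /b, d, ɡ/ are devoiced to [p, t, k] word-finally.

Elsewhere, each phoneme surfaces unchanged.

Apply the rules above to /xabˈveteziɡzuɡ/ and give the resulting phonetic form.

[xəbˈvetəzəɡzək]

/a/ (between /x/ and /b/) occurs in an unstressed syllable → [ə] by rule 2.
/b/ — between /a/ and /v/; rule 3 does not apply here → [b].
/e/ (between /v/ and /t/) fails the environment for rule 2, so it stays [e].
/t/ — between /e/ and /e/; rule 1 does not apply here → [t].
/e/ (between /t/ and /z/): in an unstressed syllable, so rule 2 applies → [ə].
/i/ (between /z/ and /ɡ/) occurs in an unstressed syllable → [ə] by rule 2.
/ɡ/ — between /i/ and /z/; rule 3 does not apply here → [ɡ].
/u/ (between /z/ and /ɡ/): in an unstressed syllable, so rule 2 applies → [ə].
/ɡ/ (word-final): word-finally, so rule 3 applies → [k].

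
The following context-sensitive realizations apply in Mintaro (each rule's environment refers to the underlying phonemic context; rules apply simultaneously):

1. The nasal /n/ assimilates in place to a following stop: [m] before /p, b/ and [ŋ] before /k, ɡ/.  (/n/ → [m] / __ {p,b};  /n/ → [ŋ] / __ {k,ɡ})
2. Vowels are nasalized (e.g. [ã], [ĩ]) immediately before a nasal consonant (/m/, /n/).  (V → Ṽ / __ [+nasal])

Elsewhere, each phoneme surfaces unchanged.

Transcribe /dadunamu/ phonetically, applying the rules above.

[dadũnãmu]

/d/ (word-initial) is unaffected → [d].
/a/ (between /d/ and /d/) is in the target of rule 2 but the environment (before a nasal consonant) is not met → [a].
/d/ stays [d].
/u/ (between /d/ and /n/): before a nasal consonant, so rule 2 applies → [ũ].
/n/ (between /u/ and /a/): rule 1 targets it, but not before a labial or velar stop → unchanged [n].
/a/ meets the environment for rule 2 (before a nasal consonant) → [ã].
/m/ (between /a/ and /u/): no rule targets it → [m].
/u/ — word-final; rule 2 does not apply here → [u].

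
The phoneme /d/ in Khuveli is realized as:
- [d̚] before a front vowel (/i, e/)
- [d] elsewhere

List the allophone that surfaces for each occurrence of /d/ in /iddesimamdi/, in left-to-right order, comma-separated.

[d], [d̚], [d̚]

Occurrence 1 (position 2): no conditioning environment matches → elsewhere allophone [d].
Occurrence 2 (position 3): before a front vowel (/i, e/) → [d̚].
Occurrence 3 (position 10): before a front vowel (/i, e/) → [d̚].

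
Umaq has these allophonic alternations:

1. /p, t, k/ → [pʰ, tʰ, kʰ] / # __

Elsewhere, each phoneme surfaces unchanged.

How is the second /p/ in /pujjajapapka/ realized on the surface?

/p/ (between /a/ and /a/) is in the target of rule 1 but the environment (word-initially) is not met → [p].

[p]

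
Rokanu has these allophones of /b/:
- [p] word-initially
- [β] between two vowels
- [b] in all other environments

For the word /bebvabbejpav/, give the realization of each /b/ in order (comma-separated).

Occurrence 1 (position 1): word-initially → [p].
Occurrence 2 (position 3): no conditioning environment matches → elsewhere allophone [b].
Occurrence 3 (position 6): no conditioning environment matches → elsewhere allophone [b].
Occurrence 4 (position 7): no conditioning environment matches → elsewhere allophone [b].

[p], [b], [b], [b]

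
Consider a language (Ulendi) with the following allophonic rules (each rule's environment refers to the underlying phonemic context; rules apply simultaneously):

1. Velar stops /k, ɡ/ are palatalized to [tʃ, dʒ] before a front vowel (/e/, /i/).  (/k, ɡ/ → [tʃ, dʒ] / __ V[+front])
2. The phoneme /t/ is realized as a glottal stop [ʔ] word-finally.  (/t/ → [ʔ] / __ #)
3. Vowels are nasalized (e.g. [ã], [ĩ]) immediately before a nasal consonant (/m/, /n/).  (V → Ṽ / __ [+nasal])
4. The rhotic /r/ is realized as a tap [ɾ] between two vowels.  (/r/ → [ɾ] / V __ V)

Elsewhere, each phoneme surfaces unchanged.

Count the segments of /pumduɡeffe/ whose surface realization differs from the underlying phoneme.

Segments that undergo a rule: /u/ → [ũ] (rule 3); /ɡ/ → [dʒ] (rule 1).
All other segments surface unchanged.

2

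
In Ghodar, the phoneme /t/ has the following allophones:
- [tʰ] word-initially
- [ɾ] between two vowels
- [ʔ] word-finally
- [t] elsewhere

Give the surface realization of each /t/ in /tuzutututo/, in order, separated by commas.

[tʰ], [ɾ], [ɾ], [ɾ]

Occurrence 1 (position 1): word-initially → [tʰ].
Occurrence 2 (position 5): between two vowels → [ɾ].
Occurrence 3 (position 7): between two vowels → [ɾ].
Occurrence 4 (position 9): between two vowels → [ɾ].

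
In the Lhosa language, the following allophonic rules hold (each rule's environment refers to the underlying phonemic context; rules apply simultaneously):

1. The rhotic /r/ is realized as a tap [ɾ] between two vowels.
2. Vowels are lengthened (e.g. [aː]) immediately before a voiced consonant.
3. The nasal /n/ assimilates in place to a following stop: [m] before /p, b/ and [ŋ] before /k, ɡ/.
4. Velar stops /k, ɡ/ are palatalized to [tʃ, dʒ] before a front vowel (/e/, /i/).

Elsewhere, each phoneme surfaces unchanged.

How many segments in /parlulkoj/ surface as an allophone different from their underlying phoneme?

Segments that undergo a rule: /a/ → [aː] (rule 2); /u/ → [uː] (rule 2); /o/ → [oː] (rule 2).
All other segments surface unchanged.

3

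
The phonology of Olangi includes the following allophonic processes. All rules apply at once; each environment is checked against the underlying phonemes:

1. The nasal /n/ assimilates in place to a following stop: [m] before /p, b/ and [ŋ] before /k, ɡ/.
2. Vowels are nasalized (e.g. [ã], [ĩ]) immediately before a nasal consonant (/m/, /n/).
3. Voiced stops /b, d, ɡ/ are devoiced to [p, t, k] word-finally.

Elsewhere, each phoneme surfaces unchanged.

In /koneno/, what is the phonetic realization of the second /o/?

[o]

/o/ (word-final) fails the environment for rule 2, so it stays [o].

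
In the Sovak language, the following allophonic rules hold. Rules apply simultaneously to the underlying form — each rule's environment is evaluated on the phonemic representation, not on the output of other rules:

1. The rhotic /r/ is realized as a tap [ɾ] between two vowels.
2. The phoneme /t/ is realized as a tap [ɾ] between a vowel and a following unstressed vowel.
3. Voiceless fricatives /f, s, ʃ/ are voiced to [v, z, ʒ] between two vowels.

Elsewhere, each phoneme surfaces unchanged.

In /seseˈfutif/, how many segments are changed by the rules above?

3

Segments that undergo a rule: /s/ → [z] (rule 3); /f/ → [v] (rule 3); /t/ → [ɾ] (rule 2).
All other segments surface unchanged.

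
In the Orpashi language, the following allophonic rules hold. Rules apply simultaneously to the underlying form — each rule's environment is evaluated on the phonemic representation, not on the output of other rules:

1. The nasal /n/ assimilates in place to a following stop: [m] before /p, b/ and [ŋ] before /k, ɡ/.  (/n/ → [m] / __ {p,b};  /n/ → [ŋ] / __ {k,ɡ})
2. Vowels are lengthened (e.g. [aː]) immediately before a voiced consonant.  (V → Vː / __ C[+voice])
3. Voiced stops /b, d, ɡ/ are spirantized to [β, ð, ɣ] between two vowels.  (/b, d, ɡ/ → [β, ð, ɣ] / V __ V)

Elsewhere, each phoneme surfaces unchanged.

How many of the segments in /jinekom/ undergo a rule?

Segments that undergo a rule: /i/ → [iː] (rule 2); /o/ → [oː] (rule 2).
All other segments surface unchanged.

2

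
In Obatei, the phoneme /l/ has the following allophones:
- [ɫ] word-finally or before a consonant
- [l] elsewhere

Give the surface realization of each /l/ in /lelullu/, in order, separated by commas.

[l], [l], [ɫ], [l]

Occurrence 1 (position 1): no conditioning environment matches → elsewhere allophone [l].
Occurrence 2 (position 3): no conditioning environment matches → elsewhere allophone [l].
Occurrence 3 (position 5): word-finally or before a consonant → [ɫ].
Occurrence 4 (position 6): no conditioning environment matches → elsewhere allophone [l].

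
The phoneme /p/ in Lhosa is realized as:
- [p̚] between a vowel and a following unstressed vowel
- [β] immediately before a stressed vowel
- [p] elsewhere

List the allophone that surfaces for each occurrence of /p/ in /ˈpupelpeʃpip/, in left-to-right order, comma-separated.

[β], [p̚], [p], [p], [p]

Occurrence 1 (position 1): immediately before a stressed vowel → [β].
Occurrence 2 (position 3): between a vowel and a following unstressed vowel → [p̚].
Occurrence 3 (position 6): no conditioning environment matches → elsewhere allophone [p].
Occurrence 4 (position 9): no conditioning environment matches → elsewhere allophone [p].
Occurrence 5 (position 11): no conditioning environment matches → elsewhere allophone [p].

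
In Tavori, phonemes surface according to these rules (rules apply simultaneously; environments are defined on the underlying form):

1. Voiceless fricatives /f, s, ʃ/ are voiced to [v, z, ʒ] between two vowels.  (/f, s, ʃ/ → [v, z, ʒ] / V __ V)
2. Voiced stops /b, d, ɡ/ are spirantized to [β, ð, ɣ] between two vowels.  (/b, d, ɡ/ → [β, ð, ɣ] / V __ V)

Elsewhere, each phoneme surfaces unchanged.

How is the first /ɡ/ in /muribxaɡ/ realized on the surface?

/ɡ/ (word-final): rule 2 targets it, but not between two vowels → unchanged [ɡ].

[ɡ]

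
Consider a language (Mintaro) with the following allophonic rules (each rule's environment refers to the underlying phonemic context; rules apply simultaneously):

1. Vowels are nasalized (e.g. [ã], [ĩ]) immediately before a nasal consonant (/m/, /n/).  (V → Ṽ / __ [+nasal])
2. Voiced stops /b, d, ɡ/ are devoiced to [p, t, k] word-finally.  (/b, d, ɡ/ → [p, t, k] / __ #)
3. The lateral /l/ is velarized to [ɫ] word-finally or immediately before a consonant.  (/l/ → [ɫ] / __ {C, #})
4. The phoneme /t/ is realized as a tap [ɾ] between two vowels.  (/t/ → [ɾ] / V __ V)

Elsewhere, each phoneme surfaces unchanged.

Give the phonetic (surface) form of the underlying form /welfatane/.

[weɫfaɾãne]

/w/ (word-initial) is unaffected → [w].
/e/ (between /w/ and /l/) is in the target of rule 1 but the environment (before a nasal consonant) is not met → [e].
/l/ — between /e/ and /f/, word-finally or immediately before a consonant — surfaces as [ɫ] (rule 3).
/f/ stays [f].
/a/ (between /f/ and /t/) fails the environment for rule 1, so it stays [a].
/t/ meets the environment for rule 4 (between two vowels) → [ɾ].
/a/ — between /t/ and /n/, before a nasal consonant — surfaces as [ã] (rule 1).
/n/ (between /a/ and /e/): no rule targets it → [n].
/e/ (word-final) fails the environment for rule 1, so it stays [e].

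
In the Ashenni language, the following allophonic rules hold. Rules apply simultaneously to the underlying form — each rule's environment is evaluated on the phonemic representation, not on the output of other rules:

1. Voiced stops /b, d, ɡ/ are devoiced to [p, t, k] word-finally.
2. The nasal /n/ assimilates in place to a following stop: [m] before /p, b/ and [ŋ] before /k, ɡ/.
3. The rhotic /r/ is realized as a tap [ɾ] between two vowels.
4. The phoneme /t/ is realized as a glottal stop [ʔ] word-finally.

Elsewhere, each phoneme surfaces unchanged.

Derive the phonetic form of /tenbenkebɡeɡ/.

/t/ (word-initial) is in the target of rule 4 but the environment (word-finally) is not met → [t].
/e/ stays [e].
/n/ (between /e/ and /b/): before a labial or velar stop, so rule 2 applies → [m].
/b/ (between /n/ and /e/) fails the environment for rule 1, so it stays [b].
/e/ — not in any rule's target class → [e].
/n/ (between /e/ and /k/): before a labial or velar stop, so rule 2 applies → [ŋ].
/k/ — not in any rule's target class → [k].
/e/ (between /k/ and /b/): no rule targets it → [e].
/b/ (between /e/ and /ɡ/) fails the environment for rule 1, so it stays [b].
/ɡ/ (between /b/ and /e/) is in the target of rule 1 but the environment (word-finally) is not met → [ɡ].
/e/ (between /ɡ/ and /ɡ/) is unaffected → [e].
/ɡ/ (word-final): word-finally, so rule 1 applies → [k].

[tembeŋkebɡek]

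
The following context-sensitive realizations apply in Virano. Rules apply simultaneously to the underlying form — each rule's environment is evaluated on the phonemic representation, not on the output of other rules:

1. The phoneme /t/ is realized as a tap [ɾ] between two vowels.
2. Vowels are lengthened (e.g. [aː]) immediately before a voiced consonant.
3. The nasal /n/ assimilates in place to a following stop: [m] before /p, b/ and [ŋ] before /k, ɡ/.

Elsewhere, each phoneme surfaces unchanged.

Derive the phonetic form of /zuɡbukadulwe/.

[zuːɡbukaːduːlwe]

/z/ (word-initial): no rule targets it → [z].
/u/ — between /z/ and /ɡ/, before a voiced consonant — surfaces as [uː] (rule 2).
/ɡ/ — not in any rule's target class → [ɡ].
/b/ (between /ɡ/ and /u/) is unaffected → [b].
/u/ (between /b/ and /k/) fails the environment for rule 2, so it stays [u].
/k/ (between /u/ and /a/): no rule targets it → [k].
/a/ meets the environment for rule 2 (before a voiced consonant) → [aː].
/d/ stays [d].
/u/ — between /d/ and /l/, before a voiced consonant — surfaces as [uː] (rule 2).
/l/ — not in any rule's target class → [l].
/w/ (between /l/ and /e/) is unaffected → [w].
/e/ (word-final): rule 2 targets it, but not before a voiced consonant → unchanged [e].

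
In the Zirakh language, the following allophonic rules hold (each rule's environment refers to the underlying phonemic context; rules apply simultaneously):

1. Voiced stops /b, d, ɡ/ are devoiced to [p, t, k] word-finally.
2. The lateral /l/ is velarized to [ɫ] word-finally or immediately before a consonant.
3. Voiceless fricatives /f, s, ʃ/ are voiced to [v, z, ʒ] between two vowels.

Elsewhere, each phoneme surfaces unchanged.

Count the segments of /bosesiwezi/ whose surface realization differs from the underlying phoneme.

Segments that undergo a rule: /s/ → [z] (rule 3); /s/ → [z] (rule 3).
All other segments surface unchanged.

2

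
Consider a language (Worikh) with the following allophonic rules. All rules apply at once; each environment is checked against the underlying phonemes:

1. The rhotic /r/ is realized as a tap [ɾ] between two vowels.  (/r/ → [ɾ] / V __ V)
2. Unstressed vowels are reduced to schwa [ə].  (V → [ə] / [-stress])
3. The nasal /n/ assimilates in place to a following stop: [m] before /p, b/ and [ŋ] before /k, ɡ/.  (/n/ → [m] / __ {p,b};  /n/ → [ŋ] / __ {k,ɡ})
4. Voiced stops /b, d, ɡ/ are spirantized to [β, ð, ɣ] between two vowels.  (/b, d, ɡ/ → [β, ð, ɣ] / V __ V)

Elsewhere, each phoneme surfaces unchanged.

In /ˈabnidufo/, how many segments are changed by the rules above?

4

Segments that undergo a rule: /i/ → [ə] (rule 2); /d/ → [ð] (rule 4); /u/ → [ə] (rule 2); /o/ → [ə] (rule 2).
All other segments surface unchanged.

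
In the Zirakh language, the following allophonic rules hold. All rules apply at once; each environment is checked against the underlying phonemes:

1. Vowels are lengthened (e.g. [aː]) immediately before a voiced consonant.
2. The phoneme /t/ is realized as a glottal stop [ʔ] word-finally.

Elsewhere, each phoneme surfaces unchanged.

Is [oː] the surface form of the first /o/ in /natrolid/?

Rule 1 applies to /o/ (between /r/ and /l/: before a voiced consonant) → [oː].
The actual realization is [oː], which matches [oː].

Yes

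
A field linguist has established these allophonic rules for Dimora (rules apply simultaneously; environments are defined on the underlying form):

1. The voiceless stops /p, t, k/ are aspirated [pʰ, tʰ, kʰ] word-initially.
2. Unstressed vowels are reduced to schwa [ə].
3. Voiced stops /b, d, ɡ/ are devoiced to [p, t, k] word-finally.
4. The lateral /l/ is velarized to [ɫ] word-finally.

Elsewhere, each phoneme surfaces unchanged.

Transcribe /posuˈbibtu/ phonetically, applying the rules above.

[pʰəsəˈbibtə]

/p/ — word-initial, word-initially — surfaces as [pʰ] (rule 1).
/o/ (between /p/ and /s/): in an unstressed syllable, so rule 2 applies → [ə].
/s/ (between /o/ and /u/) is unaffected → [s].
/u/ (between /s/ and /b/) occurs in an unstressed syllable → [ə] by rule 2.
/b/ — between /u/ and /i/; rule 3 does not apply here → [b].
/i/ (between /b/ and /b/): rule 2 targets it, but not in an unstressed syllable → unchanged [i].
/b/ — between /i/ and /t/; rule 3 does not apply here → [b].
/t/ (between /b/ and /u/) is in the target of rule 1 but the environment (word-initially) is not met → [t].
/u/ (word-final): in an unstressed syllable, so rule 2 applies → [ə].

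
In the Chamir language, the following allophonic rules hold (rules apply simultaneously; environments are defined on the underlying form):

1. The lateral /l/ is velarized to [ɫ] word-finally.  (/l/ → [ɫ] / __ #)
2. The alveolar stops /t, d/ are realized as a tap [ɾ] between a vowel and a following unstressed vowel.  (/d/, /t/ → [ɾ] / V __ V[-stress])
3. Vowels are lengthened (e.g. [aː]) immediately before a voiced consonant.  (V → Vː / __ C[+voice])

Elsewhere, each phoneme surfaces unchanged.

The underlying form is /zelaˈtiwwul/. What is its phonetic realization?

/z/ stays [z].
/e/ meets the environment for rule 3 (before a voiced consonant) → [eː].
/l/ — between /e/ and /a/; rule 1 does not apply here → [l].
/a/ (between /l/ and /t/) is in the target of rule 3 but the environment (before a voiced consonant) is not met → [a].
/t/ (between /a/ and /i/) is in the target of rule 2 but the environment (between a vowel and a following unstressed vowel) is not met → [t].
/i/ meets the environment for rule 3 (before a voiced consonant) → [iː].
/w/ (between /i/ and /w/): no rule targets it → [w].
/w/ (between /w/ and /u/): no rule targets it → [w].
/u/ meets the environment for rule 3 (before a voiced consonant) → [uː].
/l/ — word-final, word-finally — surfaces as [ɫ] (rule 1).

[zeːlaˈtiːwwuːɫ]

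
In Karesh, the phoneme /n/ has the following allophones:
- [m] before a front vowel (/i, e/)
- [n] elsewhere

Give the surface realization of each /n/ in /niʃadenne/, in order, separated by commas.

[m], [n], [m]

Occurrence 1 (position 1): before a front vowel (/i, e/) → [m].
Occurrence 2 (position 7): no conditioning environment matches → elsewhere allophone [n].
Occurrence 3 (position 8): before a front vowel (/i, e/) → [m].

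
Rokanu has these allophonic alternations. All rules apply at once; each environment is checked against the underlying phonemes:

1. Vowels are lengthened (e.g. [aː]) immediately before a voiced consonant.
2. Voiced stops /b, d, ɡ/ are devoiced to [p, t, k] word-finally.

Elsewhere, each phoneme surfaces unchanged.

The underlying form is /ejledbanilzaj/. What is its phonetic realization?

[eːjleːdbaːniːlzaːj]

/e/ (word-initial): before a voiced consonant, so rule 1 applies → [eː].
/j/ (between /e/ and /l/): no rule targets it → [j].
/l/ (between /j/ and /e/): no rule targets it → [l].
/e/ (between /l/ and /d/): before a voiced consonant, so rule 1 applies → [eː].
/d/ (between /e/ and /b/) fails the environment for rule 2, so it stays [d].
/b/ — between /d/ and /a/; rule 2 does not apply here → [b].
/a/ meets the environment for rule 1 (before a voiced consonant) → [aː].
/n/ (between /a/ and /i/) is unaffected → [n].
/i/ (between /n/ and /l/): before a voiced consonant, so rule 1 applies → [iː].
/l/ (between /i/ and /z/): no rule targets it → [l].
/z/ — not in any rule's target class → [z].
/a/ (between /z/ and /j/): before a voiced consonant, so rule 1 applies → [aː].
/j/ (word-final) is unaffected → [j].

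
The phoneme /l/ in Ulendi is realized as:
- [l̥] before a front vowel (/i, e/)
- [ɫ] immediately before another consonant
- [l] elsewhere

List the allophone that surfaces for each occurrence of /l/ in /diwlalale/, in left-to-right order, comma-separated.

[l], [l], [l̥]

Occurrence 1 (position 4): no conditioning environment matches → elsewhere allophone [l].
Occurrence 2 (position 6): no conditioning environment matches → elsewhere allophone [l].
Occurrence 3 (position 8): before a front vowel (/i, e/) → [l̥].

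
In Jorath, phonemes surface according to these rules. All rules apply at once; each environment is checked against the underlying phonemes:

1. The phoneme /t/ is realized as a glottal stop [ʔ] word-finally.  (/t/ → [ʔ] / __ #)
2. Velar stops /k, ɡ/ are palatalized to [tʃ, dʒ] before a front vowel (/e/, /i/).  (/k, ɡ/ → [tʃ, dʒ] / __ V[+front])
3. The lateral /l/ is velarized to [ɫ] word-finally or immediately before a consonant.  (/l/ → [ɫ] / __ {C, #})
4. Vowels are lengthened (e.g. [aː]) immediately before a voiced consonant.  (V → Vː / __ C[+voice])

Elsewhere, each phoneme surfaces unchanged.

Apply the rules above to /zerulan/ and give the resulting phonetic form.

[zeːruːlaːn]

/z/ — not in any rule's target class → [z].
Rule 4 applies to /e/ (between /z/ and /r/: before a voiced consonant) → [eː].
/r/ stays [r].
Rule 4 applies to /u/ (between /r/ and /l/: before a voiced consonant) → [uː].
/l/ (between /u/ and /a/) is in the target of rule 3 but the environment (word-finally or immediately before a consonant) is not met → [l].
/a/ (between /l/ and /n/): before a voiced consonant, so rule 4 applies → [aː].
/n/ — not in any rule's target class → [n].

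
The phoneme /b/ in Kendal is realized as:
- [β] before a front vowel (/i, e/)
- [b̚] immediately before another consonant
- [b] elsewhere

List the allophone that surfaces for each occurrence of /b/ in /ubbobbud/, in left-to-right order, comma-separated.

Occurrence 1 (position 2): immediately before another consonant → [b̚].
Occurrence 2 (position 3): no conditioning environment matches → elsewhere allophone [b].
Occurrence 3 (position 5): immediately before another consonant → [b̚].
Occurrence 4 (position 6): no conditioning environment matches → elsewhere allophone [b].

[b̚], [b], [b̚], [b]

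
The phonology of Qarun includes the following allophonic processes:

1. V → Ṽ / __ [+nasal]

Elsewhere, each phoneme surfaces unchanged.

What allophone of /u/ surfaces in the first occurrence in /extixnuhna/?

/u/ (between /n/ and /h/) is in the target of rule 1 but the environment (before a nasal consonant) is not met → [u].

[u]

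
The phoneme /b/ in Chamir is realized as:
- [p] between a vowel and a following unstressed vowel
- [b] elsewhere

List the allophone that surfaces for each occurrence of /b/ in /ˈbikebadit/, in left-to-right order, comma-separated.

Occurrence 1 (position 1): no conditioning environment matches → elsewhere allophone [b].
Occurrence 2 (position 5): between a vowel and a following unstressed vowel → [p].

[b], [p]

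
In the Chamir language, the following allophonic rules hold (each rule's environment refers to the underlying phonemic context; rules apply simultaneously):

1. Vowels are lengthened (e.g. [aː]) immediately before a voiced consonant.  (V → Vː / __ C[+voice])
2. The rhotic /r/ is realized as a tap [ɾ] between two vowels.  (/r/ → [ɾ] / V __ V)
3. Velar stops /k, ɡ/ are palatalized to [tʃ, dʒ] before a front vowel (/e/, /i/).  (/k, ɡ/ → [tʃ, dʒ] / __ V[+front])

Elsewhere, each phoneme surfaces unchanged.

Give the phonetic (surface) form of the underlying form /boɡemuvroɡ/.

[boːdʒeːmuːvroːɡ]

/b/ (word-initial) is unaffected → [b].
/o/ — between /b/ and /ɡ/, before a voiced consonant — surfaces as [oː] (rule 1).
Rule 3 applies to /ɡ/ (between /o/ and /e/: before a front vowel) → [dʒ].
/e/ — between /ɡ/ and /m/, before a voiced consonant — surfaces as [eː] (rule 1).
/m/ — not in any rule's target class → [m].
/u/ (between /m/ and /v/) occurs before a voiced consonant → [uː] by rule 1.
/v/ stays [v].
/r/ (between /v/ and /o/) is in the target of rule 2 but the environment (between two vowels) is not met → [r].
/o/ (between /r/ and /ɡ/) occurs before a voiced consonant → [oː] by rule 1.
/ɡ/ — word-final; rule 3 does not apply here → [ɡ].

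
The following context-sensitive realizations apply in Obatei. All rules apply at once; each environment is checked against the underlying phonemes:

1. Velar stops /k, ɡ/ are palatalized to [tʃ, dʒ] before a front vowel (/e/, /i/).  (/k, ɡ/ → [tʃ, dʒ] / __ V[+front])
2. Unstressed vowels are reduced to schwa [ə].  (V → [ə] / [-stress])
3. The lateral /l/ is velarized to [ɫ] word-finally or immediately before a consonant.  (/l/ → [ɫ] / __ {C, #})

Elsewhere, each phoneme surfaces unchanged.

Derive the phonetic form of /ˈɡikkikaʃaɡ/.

/ɡ/ — word-initial, before a front vowel — surfaces as [dʒ] (rule 1).
/i/ — between /ɡ/ and /k/; rule 2 does not apply here → [i].
/k/ (between /i/ and /k/): rule 1 targets it, but not before a front vowel → unchanged [k].
/k/ (between /k/ and /i/): before a front vowel, so rule 1 applies → [tʃ].
/i/ (between /k/ and /k/) occurs in an unstressed syllable → [ə] by rule 2.
/k/ (between /i/ and /a/) is in the target of rule 1 but the environment (before a front vowel) is not met → [k].
/a/ (between /k/ and /ʃ/) occurs in an unstressed syllable → [ə] by rule 2.
Rule 2 applies to /a/ (between /ʃ/ and /ɡ/: in an unstressed syllable) → [ə].
/ɡ/ (word-final): rule 1 targets it, but not before a front vowel → unchanged [ɡ].

[ˈdʒiktʃəkəʃəɡ]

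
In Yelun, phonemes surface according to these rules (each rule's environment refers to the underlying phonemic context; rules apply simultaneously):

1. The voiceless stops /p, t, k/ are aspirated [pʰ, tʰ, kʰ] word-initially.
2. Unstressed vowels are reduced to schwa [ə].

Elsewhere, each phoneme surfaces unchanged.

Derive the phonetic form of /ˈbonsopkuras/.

[ˈbonsəpkərəs]

/b/ (word-initial) is unaffected → [b].
/o/ (between /b/ and /n/) fails the environment for rule 2, so it stays [o].
/n/ (between /o/ and /s/): no rule targets it → [n].
/s/ (between /n/ and /o/) is unaffected → [s].
/o/ meets the environment for rule 2 (in an unstressed syllable) → [ə].
/p/ (between /o/ and /k/) is in the target of rule 1 but the environment (word-initially) is not met → [p].
/k/ (between /p/ and /u/) fails the environment for rule 1, so it stays [k].
/u/ meets the environment for rule 2 (in an unstressed syllable) → [ə].
/r/ (between /u/ and /a/) is unaffected → [r].
Rule 2 applies to /a/ (between /r/ and /s/: in an unstressed syllable) → [ə].
/s/ — not in any rule's target class → [s].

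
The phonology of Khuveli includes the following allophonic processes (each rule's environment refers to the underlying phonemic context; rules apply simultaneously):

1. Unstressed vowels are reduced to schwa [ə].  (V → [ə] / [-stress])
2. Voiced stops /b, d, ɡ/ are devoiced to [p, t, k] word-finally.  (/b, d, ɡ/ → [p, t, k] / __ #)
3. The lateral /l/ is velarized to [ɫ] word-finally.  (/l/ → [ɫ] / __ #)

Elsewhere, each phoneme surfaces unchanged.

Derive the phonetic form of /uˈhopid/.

[əˈhopət]

/u/ (word-initial) occurs in an unstressed syllable → [ə] by rule 1.
/o/ (between /h/ and /p/): rule 1 targets it, but not in an unstressed syllable → unchanged [o].
/i/ (between /p/ and /d/) occurs in an unstressed syllable → [ə] by rule 1.
/d/ (word-final) occurs word-finally → [t] by rule 2.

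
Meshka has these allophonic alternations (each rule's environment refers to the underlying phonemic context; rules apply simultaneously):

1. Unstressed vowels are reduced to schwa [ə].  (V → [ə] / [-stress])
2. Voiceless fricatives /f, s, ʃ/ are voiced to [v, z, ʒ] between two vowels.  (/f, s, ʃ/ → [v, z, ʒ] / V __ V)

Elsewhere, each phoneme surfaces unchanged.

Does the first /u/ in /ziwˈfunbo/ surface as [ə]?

/u/ (between /f/ and /n/) is in the target of rule 1 but the environment (in an unstressed syllable) is not met → [u].
The actual realization is [u], not [ə].

No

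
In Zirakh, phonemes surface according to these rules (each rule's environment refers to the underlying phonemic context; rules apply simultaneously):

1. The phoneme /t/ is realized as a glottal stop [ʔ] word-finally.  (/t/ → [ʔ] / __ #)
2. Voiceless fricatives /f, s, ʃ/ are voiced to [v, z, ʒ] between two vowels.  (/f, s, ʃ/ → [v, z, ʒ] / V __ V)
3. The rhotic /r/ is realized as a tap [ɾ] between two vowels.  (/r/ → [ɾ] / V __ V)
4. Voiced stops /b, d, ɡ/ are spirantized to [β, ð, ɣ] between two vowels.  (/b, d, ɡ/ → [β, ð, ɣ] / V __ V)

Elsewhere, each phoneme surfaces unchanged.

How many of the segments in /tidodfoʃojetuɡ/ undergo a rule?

2

Segments that undergo a rule: /d/ → [ð] (rule 4); /ʃ/ → [ʒ] (rule 2).
All other segments surface unchanged.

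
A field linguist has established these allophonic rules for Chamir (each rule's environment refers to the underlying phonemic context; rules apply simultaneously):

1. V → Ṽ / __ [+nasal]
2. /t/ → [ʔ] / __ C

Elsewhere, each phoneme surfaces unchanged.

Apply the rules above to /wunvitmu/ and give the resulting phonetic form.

/w/ — not in any rule's target class → [w].
/u/ (between /w/ and /n/) occurs before a nasal consonant → [ũ] by rule 1.
/n/ (between /u/ and /v/): no rule targets it → [n].
/v/ — not in any rule's target class → [v].
/i/ (between /v/ and /t/) fails the environment for rule 1, so it stays [i].
Rule 2 applies to /t/ (between /i/ and /m/: immediately before a consonant) → [ʔ].
/m/ — not in any rule's target class → [m].
/u/ (word-final) is in the target of rule 1 but the environment (before a nasal consonant) is not met → [u].

[wũnviʔmu]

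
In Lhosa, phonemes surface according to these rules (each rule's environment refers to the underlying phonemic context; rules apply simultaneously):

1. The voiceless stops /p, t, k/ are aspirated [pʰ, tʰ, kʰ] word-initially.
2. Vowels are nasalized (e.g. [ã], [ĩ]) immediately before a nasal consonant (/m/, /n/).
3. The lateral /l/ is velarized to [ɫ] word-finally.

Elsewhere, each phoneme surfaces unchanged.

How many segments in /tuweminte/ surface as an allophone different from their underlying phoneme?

Segments that undergo a rule: /t/ → [tʰ] (rule 1); /e/ → [ẽ] (rule 2); /i/ → [ĩ] (rule 2).
All other segments surface unchanged.

3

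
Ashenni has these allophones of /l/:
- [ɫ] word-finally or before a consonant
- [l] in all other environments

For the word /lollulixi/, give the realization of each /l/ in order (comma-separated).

Occurrence 1 (position 1): no conditioning environment matches → elsewhere allophone [l].
Occurrence 2 (position 3): word-finally or before a consonant → [ɫ].
Occurrence 3 (position 4): no conditioning environment matches → elsewhere allophone [l].
Occurrence 4 (position 6): no conditioning environment matches → elsewhere allophone [l].

[l], [ɫ], [l], [l]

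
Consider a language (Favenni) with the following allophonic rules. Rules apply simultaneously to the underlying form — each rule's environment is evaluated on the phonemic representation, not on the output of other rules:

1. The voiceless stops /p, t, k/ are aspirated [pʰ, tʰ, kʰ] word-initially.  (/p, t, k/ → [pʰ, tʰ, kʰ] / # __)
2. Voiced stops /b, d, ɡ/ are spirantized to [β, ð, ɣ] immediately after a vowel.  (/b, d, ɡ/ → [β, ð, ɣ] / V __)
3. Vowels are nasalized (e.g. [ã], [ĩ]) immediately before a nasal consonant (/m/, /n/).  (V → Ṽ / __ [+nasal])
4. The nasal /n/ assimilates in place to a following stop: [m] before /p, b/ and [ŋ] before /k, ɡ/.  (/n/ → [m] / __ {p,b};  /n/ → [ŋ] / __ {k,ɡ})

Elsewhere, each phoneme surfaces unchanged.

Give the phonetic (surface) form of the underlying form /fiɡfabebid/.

[fiɣfaβeβið]

/f/ (word-initial): no rule targets it → [f].
/i/ (between /f/ and /ɡ/) fails the environment for rule 3, so it stays [i].
Rule 2 applies to /ɡ/ (between /i/ and /f/: immediately after a vowel) → [ɣ].
/f/ (between /ɡ/ and /a/): no rule targets it → [f].
/a/ (between /f/ and /b/) is in the target of rule 3 but the environment (before a nasal consonant) is not met → [a].
/b/ meets the environment for rule 2 (immediately after a vowel) → [β].
/e/ (between /b/ and /b/) fails the environment for rule 3, so it stays [e].
Rule 2 applies to /b/ (between /e/ and /i/: immediately after a vowel) → [β].
/i/ (between /b/ and /d/): rule 3 targets it, but not before a nasal consonant → unchanged [i].
Rule 2 applies to /d/ (word-final: immediately after a vowel) → [ð].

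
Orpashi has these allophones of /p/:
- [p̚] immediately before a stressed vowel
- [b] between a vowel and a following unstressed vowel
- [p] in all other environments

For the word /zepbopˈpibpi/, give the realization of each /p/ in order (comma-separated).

Occurrence 1 (position 3): no conditioning environment matches → elsewhere allophone [p].
Occurrence 2 (position 6): no conditioning environment matches → elsewhere allophone [p].
Occurrence 3 (position 7): immediately before a stressed vowel → [p̚].
Occurrence 4 (position 10): no conditioning environment matches → elsewhere allophone [p].

[p], [p], [p̚], [p]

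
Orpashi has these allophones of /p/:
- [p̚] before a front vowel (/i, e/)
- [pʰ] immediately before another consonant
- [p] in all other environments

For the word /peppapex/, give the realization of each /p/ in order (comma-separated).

Occurrence 1 (position 1): before a front vowel (/i, e/) → [p̚].
Occurrence 2 (position 3): immediately before another consonant → [pʰ].
Occurrence 3 (position 4): no conditioning environment matches → elsewhere allophone [p].
Occurrence 4 (position 6): before a front vowel (/i, e/) → [p̚].

[p̚], [pʰ], [p], [p̚]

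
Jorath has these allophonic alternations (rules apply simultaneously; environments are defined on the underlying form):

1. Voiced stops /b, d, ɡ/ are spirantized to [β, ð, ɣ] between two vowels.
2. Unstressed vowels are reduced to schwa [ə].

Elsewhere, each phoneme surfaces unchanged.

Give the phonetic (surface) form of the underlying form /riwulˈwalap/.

/r/ (word-initial): no rule targets it → [r].
/i/ — between /r/ and /w/, in an unstressed syllable — surfaces as [ə] (rule 2).
/w/ — not in any rule's target class → [w].
/u/ — between /w/ and /l/, in an unstressed syllable — surfaces as [ə] (rule 2).
/l/ — not in any rule's target class → [l].
/w/ stays [w].
/a/ (between /w/ and /l/) fails the environment for rule 2, so it stays [a].
/l/ (between /a/ and /a/): no rule targets it → [l].
Rule 2 applies to /a/ (between /l/ and /p/: in an unstressed syllable) → [ə].
/p/ — not in any rule's target class → [p].

[rəwəlˈwaləp]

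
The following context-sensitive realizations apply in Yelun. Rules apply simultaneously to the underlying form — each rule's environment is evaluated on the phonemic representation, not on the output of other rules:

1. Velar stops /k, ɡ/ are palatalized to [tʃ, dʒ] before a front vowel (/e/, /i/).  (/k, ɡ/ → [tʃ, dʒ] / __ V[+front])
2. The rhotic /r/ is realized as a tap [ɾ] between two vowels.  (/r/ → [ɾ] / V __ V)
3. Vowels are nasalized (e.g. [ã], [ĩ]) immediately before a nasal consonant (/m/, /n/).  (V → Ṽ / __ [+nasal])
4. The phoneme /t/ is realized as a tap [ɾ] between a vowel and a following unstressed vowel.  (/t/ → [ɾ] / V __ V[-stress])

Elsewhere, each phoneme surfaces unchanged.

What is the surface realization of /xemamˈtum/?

[xẽmãmˈtũm]

/e/ (between /x/ and /m/) occurs before a nasal consonant → [ẽ] by rule 3.
/a/ — between /m/ and /m/, before a nasal consonant — surfaces as [ã] (rule 3).
/t/ (between /m/ and /u/): rule 4 targets it, but not between a vowel and a following unstressed vowel → unchanged [t].
/u/ (between /t/ and /m/): before a nasal consonant, so rule 3 applies → [ũ].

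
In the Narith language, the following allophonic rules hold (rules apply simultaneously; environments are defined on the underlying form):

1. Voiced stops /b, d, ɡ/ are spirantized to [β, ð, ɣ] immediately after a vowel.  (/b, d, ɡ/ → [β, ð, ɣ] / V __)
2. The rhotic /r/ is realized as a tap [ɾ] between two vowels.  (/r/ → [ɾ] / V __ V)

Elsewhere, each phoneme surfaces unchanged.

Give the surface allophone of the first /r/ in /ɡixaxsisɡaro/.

/r/ (between /a/ and /o/) occurs between two vowels → [ɾ] by rule 2.

[ɾ]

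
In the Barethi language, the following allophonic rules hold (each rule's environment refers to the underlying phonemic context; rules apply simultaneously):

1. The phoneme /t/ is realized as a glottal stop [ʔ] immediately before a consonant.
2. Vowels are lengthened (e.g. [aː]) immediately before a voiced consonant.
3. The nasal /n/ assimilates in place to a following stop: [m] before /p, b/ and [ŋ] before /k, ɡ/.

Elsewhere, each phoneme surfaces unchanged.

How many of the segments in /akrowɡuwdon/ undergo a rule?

Segments that undergo a rule: /o/ → [oː] (rule 2); /u/ → [uː] (rule 2); /o/ → [oː] (rule 2).
All other segments surface unchanged.

3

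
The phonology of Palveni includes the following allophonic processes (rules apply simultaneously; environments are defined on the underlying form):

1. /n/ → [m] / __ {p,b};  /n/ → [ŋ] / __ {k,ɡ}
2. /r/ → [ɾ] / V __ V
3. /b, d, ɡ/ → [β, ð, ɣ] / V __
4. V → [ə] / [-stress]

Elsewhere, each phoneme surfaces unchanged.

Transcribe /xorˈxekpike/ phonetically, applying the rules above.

/x/ stays [x].
/o/ — between /x/ and /r/, in an unstressed syllable — surfaces as [ə] (rule 4).
/r/ — between /o/ and /x/; rule 2 does not apply here → [r].
/x/ stays [x].
/e/ (between /x/ and /k/) fails the environment for rule 4, so it stays [e].
/k/ (between /e/ and /p/): no rule targets it → [k].
/p/ stays [p].
/i/ — between /p/ and /k/, in an unstressed syllable — surfaces as [ə] (rule 4).
/k/ stays [k].
/e/ meets the environment for rule 4 (in an unstressed syllable) → [ə].

[xərˈxekpəkə]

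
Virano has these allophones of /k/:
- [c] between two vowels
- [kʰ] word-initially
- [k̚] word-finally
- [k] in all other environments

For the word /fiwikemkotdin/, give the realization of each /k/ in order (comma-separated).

[c], [k]

Occurrence 1 (position 5): between two vowels → [c].
Occurrence 2 (position 8): no conditioning environment matches → elsewhere allophone [k].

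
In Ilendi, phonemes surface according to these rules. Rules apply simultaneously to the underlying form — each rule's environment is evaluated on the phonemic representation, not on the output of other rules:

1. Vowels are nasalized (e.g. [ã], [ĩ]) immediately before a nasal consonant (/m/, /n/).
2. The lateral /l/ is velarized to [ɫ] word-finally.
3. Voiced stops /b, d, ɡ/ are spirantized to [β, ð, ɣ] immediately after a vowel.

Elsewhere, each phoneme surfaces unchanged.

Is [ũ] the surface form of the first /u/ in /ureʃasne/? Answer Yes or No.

/u/ — word-initial; rule 1 does not apply here → [u].
The actual realization is [u], not [ũ].

No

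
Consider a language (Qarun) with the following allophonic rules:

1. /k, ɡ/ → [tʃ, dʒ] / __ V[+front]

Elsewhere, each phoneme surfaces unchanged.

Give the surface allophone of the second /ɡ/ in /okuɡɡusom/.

[ɡ]

/ɡ/ — between /ɡ/ and /u/; rule 1 does not apply here → [ɡ].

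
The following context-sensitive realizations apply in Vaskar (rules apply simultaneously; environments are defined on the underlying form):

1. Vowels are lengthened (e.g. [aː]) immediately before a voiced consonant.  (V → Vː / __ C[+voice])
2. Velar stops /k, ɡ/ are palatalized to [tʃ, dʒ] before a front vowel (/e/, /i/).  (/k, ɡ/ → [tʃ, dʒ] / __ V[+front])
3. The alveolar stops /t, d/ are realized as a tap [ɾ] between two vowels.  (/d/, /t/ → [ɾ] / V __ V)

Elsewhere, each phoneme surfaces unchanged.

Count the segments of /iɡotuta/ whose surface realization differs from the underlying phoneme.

Segments that undergo a rule: /i/ → [iː] (rule 1); /t/ → [ɾ] (rule 3); /t/ → [ɾ] (rule 3).
All other segments surface unchanged.

3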